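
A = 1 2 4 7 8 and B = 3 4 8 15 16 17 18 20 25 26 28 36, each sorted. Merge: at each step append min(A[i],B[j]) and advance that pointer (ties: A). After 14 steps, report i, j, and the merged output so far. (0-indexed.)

i=0 j=0: A[i]=1<=B[j]=3 take 1, i++
i=1 j=0: A[i]=2<=B[j]=3 take 2, i++
i=2 j=0: A[i]=4>B[j]=3 take 3, j++
i=2 j=1: A[i]=4<=B[j]=4 take 4, i++
i=3 j=1: A[i]=7>B[j]=4 take 4, j++
i=3 j=2: A[i]=7<=B[j]=8 take 7, i++
i=4 j=2: A[i]=8<=B[j]=8 take 8, i++
i=5 j=2: A done, take B[j]=8, j++
i=5 j=3: A done, take B[j]=15, j++
i=5 j=4: A done, take B[j]=16, j++
i=5 j=5: A done, take B[j]=17, j++
i=5 j=6: A done, take B[j]=18, j++
i=5 j=7: A done, take B[j]=20, j++
i=5 j=8: A done, take B[j]=25, j++

i=5, j=9, merged so far=[1, 2, 3, 4, 4, 7, 8, 8, 15, 16, 17, 18, 20, 25]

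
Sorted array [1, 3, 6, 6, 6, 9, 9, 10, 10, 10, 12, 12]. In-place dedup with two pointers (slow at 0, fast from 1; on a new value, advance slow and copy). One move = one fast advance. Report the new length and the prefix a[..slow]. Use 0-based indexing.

slow=0 fast=1: a[fast]=3≠a[slow]=1 write a[1]=3, slow++,fast++
slow=1 fast=2: a[fast]=6≠a[slow]=3 write a[2]=6, slow++,fast++
slow=2 fast=3: a[fast]=6=a[slow] dup, fast++
slow=2 fast=4: a[fast]=6=a[slow] dup, fast++
slow=2 fast=5: a[fast]=9≠a[slow]=6 write a[3]=9, slow++,fast++
slow=3 fast=6: a[fast]=9=a[slow] dup, fast++
slow=3 fast=7: a[fast]=10≠a[slow]=9 write a[4]=10, slow++,fast++
slow=4 fast=8: a[fast]=10=a[slow] dup, fast++
slow=4 fast=9: a[fast]=10=a[slow] dup, fast++
slow=4 fast=10: a[fast]=12≠a[slow]=10 write a[5]=12, slow++,fast++
slow=5 fast=11: a[fast]=12=a[slow] dup, fast++

length 6; prefix = [1, 3, 6, 9, 10, 12]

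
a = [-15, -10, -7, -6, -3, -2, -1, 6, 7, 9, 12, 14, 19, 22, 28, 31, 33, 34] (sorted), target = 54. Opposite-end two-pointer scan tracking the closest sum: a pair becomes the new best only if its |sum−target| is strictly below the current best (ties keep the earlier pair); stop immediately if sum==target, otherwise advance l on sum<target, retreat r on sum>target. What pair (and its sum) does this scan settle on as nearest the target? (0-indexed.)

pair (19, 34) with sum 53 (|Δ|=1)

[0,17] -15+34=19 d=35 * → l++
[1,17] -10+34=24 d=30 * → l++
[2,17] -7+34=27 d=27 * → l++
[3,17] -6+34=28 d=26 * → l++
[4,17] -3+34=31 d=23 * → l++
[5,17] -2+34=32 d=22 * → l++
[6,17] -1+34=33 d=21 * → l++
[7,17] 6+34=40 d=14 * → l++
[8,17] 7+34=41 d=13 * → l++
[9,17] 9+34=43 d=11 * → l++
[10,17] 12+34=46 d=8 * → l++
[11,17] 14+34=48 d=6 * → l++
[12,17] 19+34=53 d=1 * → l++
[13,17] 22+34=56 d=2 → r--
[13,16] 22+33=55 d=1 → r--
[13,15] 22+31=53 d=1 → l++
[14,15] 28+31=59 d=5 → r--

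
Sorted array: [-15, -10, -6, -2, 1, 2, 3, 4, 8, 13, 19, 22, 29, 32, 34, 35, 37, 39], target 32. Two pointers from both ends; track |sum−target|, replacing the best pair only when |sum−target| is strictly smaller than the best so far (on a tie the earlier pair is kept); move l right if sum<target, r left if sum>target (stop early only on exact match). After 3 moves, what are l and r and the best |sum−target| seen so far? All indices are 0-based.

l=2, r=16, best |Δ|=1

l=0 r=17: -15+39=24 d=8 *, l++
l=1 r=17: -10+39=29 d=3 *, l++
l=2 r=17: -6+39=33 d=1 *, r--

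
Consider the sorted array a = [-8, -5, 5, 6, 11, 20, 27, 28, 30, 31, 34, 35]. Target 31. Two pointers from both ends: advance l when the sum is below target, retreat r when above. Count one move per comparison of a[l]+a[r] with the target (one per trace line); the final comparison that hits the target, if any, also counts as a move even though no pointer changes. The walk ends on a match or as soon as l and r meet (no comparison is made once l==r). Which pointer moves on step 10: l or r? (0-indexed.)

l

[0,11] -8+35=27 <31 → l++
[1,11] -5+35=30 <31 → l++
[2,11] 5+35=40 >31 → r--
[2,10] 5+34=39 >31 → r--
[2,9] 5+31=36 >31 → r--
[2,8] 5+30=35 >31 → r--
[2,7] 5+28=33 >31 → r--
[2,6] 5+27=32 >31 → r--
[2,5] 5+20=25 <31 → l++
[3,5] 6+20=26 <31 → l++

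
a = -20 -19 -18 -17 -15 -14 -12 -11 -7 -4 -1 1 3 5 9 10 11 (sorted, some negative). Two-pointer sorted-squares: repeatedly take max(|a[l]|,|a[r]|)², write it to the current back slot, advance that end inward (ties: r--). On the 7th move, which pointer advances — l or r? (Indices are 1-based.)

[1,17] |-20|>|11| out[17]=400 → l++
[2,17] |-19|>|11| out[16]=361 → l++
[3,17] |-18|>|11| out[15]=324 → l++
[4,17] |-17|>|11| out[14]=289 → l++
[5,17] |-15|>|11| out[13]=225 → l++
[6,17] |-14|>|11| out[12]=196 → l++
[7,17] |-12|>|11| out[11]=144 → l++

l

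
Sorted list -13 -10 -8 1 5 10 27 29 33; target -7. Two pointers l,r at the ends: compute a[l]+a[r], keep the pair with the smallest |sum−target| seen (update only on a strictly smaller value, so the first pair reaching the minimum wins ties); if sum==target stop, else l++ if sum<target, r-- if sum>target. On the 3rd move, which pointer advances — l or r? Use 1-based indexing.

l=1 r=9: -13+33=20 d=27 *, r--
l=1 r=8: -13+29=16 d=23 *, r--
l=1 r=7: -13+27=14 d=21 *, r--

r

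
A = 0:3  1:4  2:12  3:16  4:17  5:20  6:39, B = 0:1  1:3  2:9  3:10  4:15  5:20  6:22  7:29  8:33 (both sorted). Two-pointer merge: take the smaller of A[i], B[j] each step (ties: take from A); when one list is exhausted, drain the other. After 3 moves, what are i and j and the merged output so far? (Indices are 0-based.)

i=0 j=0: A[i]=3>B[j]=1 take 1, j++
i=0 j=1: A[i]=3<=B[j]=3 take 3, i++
i=1 j=1: A[i]=4>B[j]=3 take 3, j++

i=1, j=2, merged so far=[1, 3, 3]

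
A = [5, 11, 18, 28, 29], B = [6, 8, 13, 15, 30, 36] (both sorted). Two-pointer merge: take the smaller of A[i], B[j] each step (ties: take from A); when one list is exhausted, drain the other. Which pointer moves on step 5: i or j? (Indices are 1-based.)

[i=1,j=1] A[i]=5<=B[j]=6 take 5 → i++
[i=2,j=1] A[i]=11>B[j]=6 take 6 → j++
[i=2,j=2] A[i]=11>B[j]=8 take 8 → j++
[i=2,j=3] A[i]=11<=B[j]=13 take 11 → i++
[i=3,j=3] A[i]=18>B[j]=13 take 13 → j++

j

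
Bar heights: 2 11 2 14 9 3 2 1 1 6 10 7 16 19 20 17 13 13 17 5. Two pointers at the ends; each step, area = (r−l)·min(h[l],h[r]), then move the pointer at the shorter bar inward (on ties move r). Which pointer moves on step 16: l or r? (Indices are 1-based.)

r

[1,20] min(2,5)*19=38 best=38 * → l++
[2,20] min(11,5)*18=90 best=90 * → r--
[2,19] min(11,17)*17=187 best=187 * → l++
[3,19] min(2,17)*16=32 best=187 → l++
[4,19] min(14,17)*15=210 best=210 * → l++
[5,19] min(9,17)*14=126 best=210 → l++
[6,19] min(3,17)*13=39 best=210 → l++
[7,19] min(2,17)*12=24 best=210 → l++
[8,19] min(1,17)*11=11 best=210 → l++
[9,19] min(1,17)*10=10 best=210 → l++
[10,19] min(6,17)*9=54 best=210 → l++
[11,19] min(10,17)*8=80 best=210 → l++
[12,19] min(7,17)*7=49 best=210 → l++
[13,19] min(16,17)*6=96 best=210 → l++
[14,19] min(19,17)*5=85 best=210 → r--
[14,18] min(19,13)*4=52 best=210 → r--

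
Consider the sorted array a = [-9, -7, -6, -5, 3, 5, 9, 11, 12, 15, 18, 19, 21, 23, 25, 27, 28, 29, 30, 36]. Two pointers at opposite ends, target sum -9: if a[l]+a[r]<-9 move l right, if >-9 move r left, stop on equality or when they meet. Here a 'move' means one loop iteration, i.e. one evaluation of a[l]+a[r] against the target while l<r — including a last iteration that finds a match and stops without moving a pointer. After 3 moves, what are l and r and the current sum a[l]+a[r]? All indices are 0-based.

l=0 r=19: -9+36=27 >-9, r--
l=0 r=18: -9+30=21 >-9, r--
l=0 r=17: -9+29=20 >-9, r--

l=0, r=16, sum=19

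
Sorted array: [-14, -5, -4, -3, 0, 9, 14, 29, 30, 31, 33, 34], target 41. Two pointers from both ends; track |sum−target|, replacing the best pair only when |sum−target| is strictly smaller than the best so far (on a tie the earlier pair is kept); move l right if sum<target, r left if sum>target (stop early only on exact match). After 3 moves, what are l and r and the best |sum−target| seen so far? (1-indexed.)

l=4, r=12, best |Δ|=11

[1,12] -14+34=20 d=21 * → l++
[2,12] -5+34=29 d=12 * → l++
[3,12] -4+34=30 d=11 * → l++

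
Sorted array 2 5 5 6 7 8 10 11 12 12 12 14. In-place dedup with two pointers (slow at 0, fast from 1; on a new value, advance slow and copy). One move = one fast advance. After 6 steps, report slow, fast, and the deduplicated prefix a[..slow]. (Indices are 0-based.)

slow=5, fast=7, prefix=[2, 5, 6, 7, 8, 10]

slow=0 fast=1: a[fast]=5≠a[slow]=2 write a[1]=5, slow++,fast++
slow=1 fast=2: a[fast]=5=a[slow] dup, fast++
slow=1 fast=3: a[fast]=6≠a[slow]=5 write a[2]=6, slow++,fast++
slow=2 fast=4: a[fast]=7≠a[slow]=6 write a[3]=7, slow++,fast++
slow=3 fast=5: a[fast]=8≠a[slow]=7 write a[4]=8, slow++,fast++
slow=4 fast=6: a[fast]=10≠a[slow]=8 write a[5]=10, slow++,fast++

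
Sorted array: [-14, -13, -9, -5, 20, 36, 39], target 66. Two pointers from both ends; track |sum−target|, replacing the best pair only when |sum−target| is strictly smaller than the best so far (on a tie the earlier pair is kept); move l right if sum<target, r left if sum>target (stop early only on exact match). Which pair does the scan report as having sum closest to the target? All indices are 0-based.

l=0 r=6: -14+39=25 d=41 *, l++
l=1 r=6: -13+39=26 d=40 *, l++
l=2 r=6: -9+39=30 d=36 *, l++
l=3 r=6: -5+39=34 d=32 *, l++
l=4 r=6: 20+39=59 d=7 *, l++
l=5 r=6: 36+39=75 d=9, r--

pair (20, 39) with sum 59 (|Δ|=7)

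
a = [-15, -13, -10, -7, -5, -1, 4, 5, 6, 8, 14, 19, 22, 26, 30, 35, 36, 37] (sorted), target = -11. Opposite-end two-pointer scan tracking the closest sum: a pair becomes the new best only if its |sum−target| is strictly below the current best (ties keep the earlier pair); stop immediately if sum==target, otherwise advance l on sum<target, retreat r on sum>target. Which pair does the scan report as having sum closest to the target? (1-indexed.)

[1,18] -15+37=22 d=33 * → r--
[1,17] -15+36=21 d=32 * → r--
[1,16] -15+35=20 d=31 * → r--
[1,15] -15+30=15 d=26 * → r--
[1,14] -15+26=11 d=22 * → r--
[1,13] -15+22=7 d=18 * → r--
[1,12] -15+19=4 d=15 * → r--
[1,11] -15+14=-1 d=10 * → r--
[1,10] -15+8=-7 d=4 * → r--
[1,9] -15+6=-9 d=2 * → r--
[1,8] -15+5=-10 d=1 * → r--
[1,7] -15+4=-11 d=0 * → stop

pair (-15, 4) with sum -11 (|Δ|=0)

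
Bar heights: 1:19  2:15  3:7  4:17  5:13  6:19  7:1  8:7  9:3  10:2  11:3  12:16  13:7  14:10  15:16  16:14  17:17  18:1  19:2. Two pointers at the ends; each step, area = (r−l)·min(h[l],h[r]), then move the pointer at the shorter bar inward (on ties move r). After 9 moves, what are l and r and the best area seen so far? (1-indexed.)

l=1 r=19: min(19,2)*18=36 best=36 *, r--
l=1 r=18: min(19,1)*17=17 best=36, r--
l=1 r=17: min(19,17)*16=272 best=272 *, r--
l=1 r=16: min(19,14)*15=210 best=272, r--
l=1 r=15: min(19,16)*14=224 best=272, r--
l=1 r=14: min(19,10)*13=130 best=272, r--
l=1 r=13: min(19,7)*12=84 best=272, r--
l=1 r=12: min(19,16)*11=176 best=272, r--
l=1 r=11: min(19,3)*10=30 best=272, r--

l=1, r=10, best area=272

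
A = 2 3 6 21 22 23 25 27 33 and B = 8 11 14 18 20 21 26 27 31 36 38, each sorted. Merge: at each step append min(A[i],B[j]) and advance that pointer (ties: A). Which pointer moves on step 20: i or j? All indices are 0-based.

[i=0,j=0] A[i]=2<=B[j]=8 take 2 → i++
[i=1,j=0] A[i]=3<=B[j]=8 take 3 → i++
[i=2,j=0] A[i]=6<=B[j]=8 take 6 → i++
[i=3,j=0] A[i]=21>B[j]=8 take 8 → j++
[i=3,j=1] A[i]=21>B[j]=11 take 11 → j++
[i=3,j=2] A[i]=21>B[j]=14 take 14 → j++
[i=3,j=3] A[i]=21>B[j]=18 take 18 → j++
[i=3,j=4] A[i]=21>B[j]=20 take 20 → j++
[i=3,j=5] A[i]=21<=B[j]=21 take 21 → i++
[i=4,j=5] A[i]=22>B[j]=21 take 21 → j++
[i=4,j=6] A[i]=22<=B[j]=26 take 22 → i++
[i=5,j=6] A[i]=23<=B[j]=26 take 23 → i++
[i=6,j=6] A[i]=25<=B[j]=26 take 25 → i++
[i=7,j=6] A[i]=27>B[j]=26 take 26 → j++
[i=7,j=7] A[i]=27<=B[j]=27 take 27 → i++
[i=8,j=7] A[i]=33>B[j]=27 take 27 → j++
[i=8,j=8] A[i]=33>B[j]=31 take 31 → j++
[i=8,j=9] A[i]=33<=B[j]=36 take 33 → i++
[i=9,j=9] A done, take B[j]=36 → j++
[i=9,j=10] A done, take B[j]=38 → j++

j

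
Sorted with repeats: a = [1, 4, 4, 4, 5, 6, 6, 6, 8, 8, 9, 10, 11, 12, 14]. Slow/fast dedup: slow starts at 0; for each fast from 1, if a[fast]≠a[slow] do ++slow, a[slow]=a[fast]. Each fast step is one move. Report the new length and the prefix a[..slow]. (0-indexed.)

length 10; prefix = [1, 4, 5, 6, 8, 9, 10, 11, 12, 14]

(s=0,f=1) a[fast]=4≠a[slow]=1 write a[1]=4 → slow++,fast++
(s=1,f=2) a[fast]=4=a[slow] dup → fast++
(s=1,f=3) a[fast]=4=a[slow] dup → fast++
(s=1,f=4) a[fast]=5≠a[slow]=4 write a[2]=5 → slow++,fast++
(s=2,f=5) a[fast]=6≠a[slow]=5 write a[3]=6 → slow++,fast++
(s=3,f=6) a[fast]=6=a[slow] dup → fast++
(s=3,f=7) a[fast]=6=a[slow] dup → fast++
(s=3,f=8) a[fast]=8≠a[slow]=6 write a[4]=8 → slow++,fast++
(s=4,f=9) a[fast]=8=a[slow] dup → fast++
(s=4,f=10) a[fast]=9≠a[slow]=8 write a[5]=9 → slow++,fast++
(s=5,f=11) a[fast]=10≠a[slow]=9 write a[6]=10 → slow++,fast++
(s=6,f=12) a[fast]=11≠a[slow]=10 write a[7]=11 → slow++,fast++
(s=7,f=13) a[fast]=12≠a[slow]=11 write a[8]=12 → slow++,fast++
(s=8,f=14) a[fast]=14≠a[slow]=12 write a[9]=14 → slow++,fast++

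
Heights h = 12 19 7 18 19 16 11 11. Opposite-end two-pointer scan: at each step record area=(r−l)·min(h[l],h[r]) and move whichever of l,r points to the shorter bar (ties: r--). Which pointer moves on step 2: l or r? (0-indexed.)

[0,7] min(12,11)*7=77 best=77 * → r--
[0,6] min(12,11)*6=66 best=77 → r--

r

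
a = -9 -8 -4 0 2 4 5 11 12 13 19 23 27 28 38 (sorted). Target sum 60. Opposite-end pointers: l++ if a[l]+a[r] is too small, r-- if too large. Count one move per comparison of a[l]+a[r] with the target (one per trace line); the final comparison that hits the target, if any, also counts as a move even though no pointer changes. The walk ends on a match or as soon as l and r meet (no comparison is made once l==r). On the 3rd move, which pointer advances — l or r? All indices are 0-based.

l

[0,14] -9+38=29 <60 → l++
[1,14] -8+38=30 <60 → l++
[2,14] -4+38=34 <60 → l++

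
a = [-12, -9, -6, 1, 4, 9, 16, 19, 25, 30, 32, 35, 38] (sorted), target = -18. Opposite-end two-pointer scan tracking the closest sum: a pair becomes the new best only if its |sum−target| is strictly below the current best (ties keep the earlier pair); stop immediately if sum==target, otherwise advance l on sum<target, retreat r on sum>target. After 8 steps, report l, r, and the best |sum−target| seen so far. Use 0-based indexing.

l=0, r=4, best |Δ|=15

[0,12] -12+38=26 d=44 * → r--
[0,11] -12+35=23 d=41 * → r--
[0,10] -12+32=20 d=38 * → r--
[0,9] -12+30=18 d=36 * → r--
[0,8] -12+25=13 d=31 * → r--
[0,7] -12+19=7 d=25 * → r--
[0,6] -12+16=4 d=22 * → r--
[0,5] -12+9=-3 d=15 * → r--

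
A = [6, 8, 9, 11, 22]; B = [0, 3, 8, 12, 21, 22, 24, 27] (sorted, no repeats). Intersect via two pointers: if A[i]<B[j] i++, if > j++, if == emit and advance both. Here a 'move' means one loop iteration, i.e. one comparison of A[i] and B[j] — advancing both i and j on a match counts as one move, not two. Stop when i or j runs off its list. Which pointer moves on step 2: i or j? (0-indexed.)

i=0 j=0: 6>0, j++
i=0 j=1: 6>3, j++

j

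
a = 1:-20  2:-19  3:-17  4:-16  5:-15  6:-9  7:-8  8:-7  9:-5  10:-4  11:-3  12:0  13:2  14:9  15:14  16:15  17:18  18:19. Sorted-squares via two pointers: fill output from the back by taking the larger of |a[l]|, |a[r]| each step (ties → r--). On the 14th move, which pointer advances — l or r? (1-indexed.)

l

l=1 r=18: |-20|>|19| out[18]=400, l++
l=2 r=18: |-19|<=|19| out[17]=361, r--
l=2 r=17: |-19|>|18| out[16]=361, l++
l=3 r=17: |-17|<=|18| out[15]=324, r--
l=3 r=16: |-17|>|15| out[14]=289, l++
l=4 r=16: |-16|>|15| out[13]=256, l++
l=5 r=16: |-15|<=|15| out[12]=225, r--
l=5 r=15: |-15|>|14| out[11]=225, l++
l=6 r=15: |-9|<=|14| out[10]=196, r--
l=6 r=14: |-9|<=|9| out[9]=81, r--
l=6 r=13: |-9|>|2| out[8]=81, l++
l=7 r=13: |-8|>|2| out[7]=64, l++
l=8 r=13: |-7|>|2| out[6]=49, l++
l=9 r=13: |-5|>|2| out[5]=25, l++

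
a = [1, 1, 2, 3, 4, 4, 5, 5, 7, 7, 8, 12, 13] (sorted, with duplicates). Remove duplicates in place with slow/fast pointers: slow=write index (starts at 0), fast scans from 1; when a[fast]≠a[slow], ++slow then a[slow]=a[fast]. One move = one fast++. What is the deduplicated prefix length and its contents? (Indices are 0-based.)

length 9; prefix = [1, 2, 3, 4, 5, 7, 8, 12, 13]

(s=0,f=1) a[fast]=1=a[slow] dup → fast++
(s=0,f=2) a[fast]=2≠a[slow]=1 write a[1]=2 → slow++,fast++
(s=1,f=3) a[fast]=3≠a[slow]=2 write a[2]=3 → slow++,fast++
(s=2,f=4) a[fast]=4≠a[slow]=3 write a[3]=4 → slow++,fast++
(s=3,f=5) a[fast]=4=a[slow] dup → fast++
(s=3,f=6) a[fast]=5≠a[slow]=4 write a[4]=5 → slow++,fast++
(s=4,f=7) a[fast]=5=a[slow] dup → fast++
(s=4,f=8) a[fast]=7≠a[slow]=5 write a[5]=7 → slow++,fast++
(s=5,f=9) a[fast]=7=a[slow] dup → fast++
(s=5,f=10) a[fast]=8≠a[slow]=7 write a[6]=8 → slow++,fast++
(s=6,f=11) a[fast]=12≠a[slow]=8 write a[7]=12 → slow++,fast++
(s=7,f=12) a[fast]=13≠a[slow]=12 write a[8]=13 → slow++,fast++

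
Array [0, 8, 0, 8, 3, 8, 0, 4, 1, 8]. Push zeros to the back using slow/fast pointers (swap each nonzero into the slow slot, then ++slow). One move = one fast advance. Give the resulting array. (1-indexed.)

[8, 8, 3, 8, 4, 1, 8, 0, 0, 0]

(s=1,f=1) a[fast]=0 → fast++
(s=1,f=2) a[fast]=8≠0 swap→a[1]=8 → slow++,fast++
(s=2,f=3) a[fast]=0 → fast++
(s=2,f=4) a[fast]=8≠0 swap→a[2]=8 → slow++,fast++
(s=3,f=5) a[fast]=3≠0 swap→a[3]=3 → slow++,fast++
(s=4,f=6) a[fast]=8≠0 swap→a[4]=8 → slow++,fast++
(s=5,f=7) a[fast]=0 → fast++
(s=5,f=8) a[fast]=4≠0 swap→a[5]=4 → slow++,fast++
(s=6,f=9) a[fast]=1≠0 swap→a[6]=1 → slow++,fast++
(s=7,f=10) a[fast]=8≠0 swap→a[7]=8 → slow++,fast++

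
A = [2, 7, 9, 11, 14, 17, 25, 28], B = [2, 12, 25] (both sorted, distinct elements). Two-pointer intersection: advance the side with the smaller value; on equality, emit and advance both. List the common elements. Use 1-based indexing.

intersection = [2, 25]

[i=1,j=1] 2==2 emit → i++,j++
[i=2,j=2] 7<12 → i++
[i=3,j=2] 9<12 → i++
[i=4,j=2] 11<12 → i++
[i=5,j=2] 14>12 → j++
[i=5,j=3] 14<25 → i++
[i=6,j=3] 17<25 → i++
[i=7,j=3] 25==25 emit → i++,j++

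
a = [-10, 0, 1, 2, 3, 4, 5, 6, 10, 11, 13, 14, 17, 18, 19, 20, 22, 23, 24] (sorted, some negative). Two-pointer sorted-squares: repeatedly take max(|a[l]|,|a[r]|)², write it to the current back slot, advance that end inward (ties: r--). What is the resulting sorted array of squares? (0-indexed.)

l=0 r=18: |-10|<=|24| out[18]=576, r--
l=0 r=17: |-10|<=|23| out[17]=529, r--
l=0 r=16: |-10|<=|22| out[16]=484, r--
l=0 r=15: |-10|<=|20| out[15]=400, r--
l=0 r=14: |-10|<=|19| out[14]=361, r--
l=0 r=13: |-10|<=|18| out[13]=324, r--
l=0 r=12: |-10|<=|17| out[12]=289, r--
l=0 r=11: |-10|<=|14| out[11]=196, r--
l=0 r=10: |-10|<=|13| out[10]=169, r--
l=0 r=9: |-10|<=|11| out[9]=121, r--
l=0 r=8: |-10|<=|10| out[8]=100, r--
l=0 r=7: |-10|>|6| out[7]=100, l++
l=1 r=7: |0|<=|6| out[6]=36, r--
l=1 r=6: |0|<=|5| out[5]=25, r--
l=1 r=5: |0|<=|4| out[4]=16, r--
l=1 r=4: |0|<=|3| out[3]=9, r--
l=1 r=3: |0|<=|2| out[2]=4, r--
l=1 r=2: |0|<=|1| out[1]=1, r--
l=1 r=1: |0|<=|0| out[0]=0, r--

[0, 1, 4, 9, 16, 25, 36, 100, 100, 121, 169, 196, 289, 324, 361, 400, 484, 529, 576]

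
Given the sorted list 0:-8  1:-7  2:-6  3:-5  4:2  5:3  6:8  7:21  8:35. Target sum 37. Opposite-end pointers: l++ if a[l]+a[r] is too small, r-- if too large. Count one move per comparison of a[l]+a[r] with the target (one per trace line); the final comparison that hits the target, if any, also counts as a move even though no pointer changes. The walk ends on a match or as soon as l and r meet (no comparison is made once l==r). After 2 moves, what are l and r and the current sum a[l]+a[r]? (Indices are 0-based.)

l=2, r=8, sum=29

l=0 r=8: -8+35=27 <37, l++
l=1 r=8: -7+35=28 <37, l++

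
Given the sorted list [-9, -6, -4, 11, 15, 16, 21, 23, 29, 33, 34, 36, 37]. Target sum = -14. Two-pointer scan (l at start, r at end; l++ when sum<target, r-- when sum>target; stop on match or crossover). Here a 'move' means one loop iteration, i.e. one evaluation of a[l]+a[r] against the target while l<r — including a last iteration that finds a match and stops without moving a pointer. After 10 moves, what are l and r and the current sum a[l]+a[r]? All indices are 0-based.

[0,12] -9+37=28 >-14 → r--
[0,11] -9+36=27 >-14 → r--
[0,10] -9+34=25 >-14 → r--
[0,9] -9+33=24 >-14 → r--
[0,8] -9+29=20 >-14 → r--
[0,7] -9+23=14 >-14 → r--
[0,6] -9+21=12 >-14 → r--
[0,5] -9+16=7 >-14 → r--
[0,4] -9+15=6 >-14 → r--
[0,3] -9+11=2 >-14 → r--

l=0, r=2, sum=-13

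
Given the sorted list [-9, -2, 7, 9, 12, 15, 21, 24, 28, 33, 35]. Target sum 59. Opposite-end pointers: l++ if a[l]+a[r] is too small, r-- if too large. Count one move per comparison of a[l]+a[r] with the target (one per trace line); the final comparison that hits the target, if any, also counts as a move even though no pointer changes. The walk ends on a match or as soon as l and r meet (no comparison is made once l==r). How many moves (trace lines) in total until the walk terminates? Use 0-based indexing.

l=0 r=10: -9+35=26 <59, l++
l=1 r=10: -2+35=33 <59, l++
l=2 r=10: 7+35=42 <59, l++
l=3 r=10: 9+35=44 <59, l++
l=4 r=10: 12+35=47 <59, l++
l=5 r=10: 15+35=50 <59, l++
l=6 r=10: 21+35=56 <59, l++
l=7 r=10: 24+35=59, found

8 moves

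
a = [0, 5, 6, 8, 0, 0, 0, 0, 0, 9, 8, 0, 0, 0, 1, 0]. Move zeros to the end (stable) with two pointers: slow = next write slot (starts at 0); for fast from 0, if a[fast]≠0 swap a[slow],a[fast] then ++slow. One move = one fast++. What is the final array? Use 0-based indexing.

[5, 6, 8, 9, 8, 1, 0, 0, 0, 0, 0, 0, 0, 0, 0, 0]

(s=0,f=0) a[fast]=0 → fast++
(s=0,f=1) a[fast]=5≠0 swap→a[0]=5 → slow++,fast++
(s=1,f=2) a[fast]=6≠0 swap→a[1]=6 → slow++,fast++
(s=2,f=3) a[fast]=8≠0 swap→a[2]=8 → slow++,fast++
(s=3,f=4) a[fast]=0 → fast++
(s=3,f=5) a[fast]=0 → fast++
(s=3,f=6) a[fast]=0 → fast++
(s=3,f=7) a[fast]=0 → fast++
(s=3,f=8) a[fast]=0 → fast++
(s=3,f=9) a[fast]=9≠0 swap→a[3]=9 → slow++,fast++
(s=4,f=10) a[fast]=8≠0 swap→a[4]=8 → slow++,fast++
(s=5,f=11) a[fast]=0 → fast++
(s=5,f=12) a[fast]=0 → fast++
(s=5,f=13) a[fast]=0 → fast++
(s=5,f=14) a[fast]=1≠0 swap→a[5]=1 → slow++,fast++
(s=6,f=15) a[fast]=0 → fast++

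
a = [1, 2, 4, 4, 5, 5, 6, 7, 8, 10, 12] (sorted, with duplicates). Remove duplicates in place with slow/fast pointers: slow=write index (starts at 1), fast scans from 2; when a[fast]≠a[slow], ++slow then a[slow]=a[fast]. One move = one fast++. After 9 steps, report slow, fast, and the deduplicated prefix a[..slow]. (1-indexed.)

slow=1 fast=2: a[fast]=2≠a[slow]=1 write a[2]=2, slow++,fast++
slow=2 fast=3: a[fast]=4≠a[slow]=2 write a[3]=4, slow++,fast++
slow=3 fast=4: a[fast]=4=a[slow] dup, fast++
slow=3 fast=5: a[fast]=5≠a[slow]=4 write a[4]=5, slow++,fast++
slow=4 fast=6: a[fast]=5=a[slow] dup, fast++
slow=4 fast=7: a[fast]=6≠a[slow]=5 write a[5]=6, slow++,fast++
slow=5 fast=8: a[fast]=7≠a[slow]=6 write a[6]=7, slow++,fast++
slow=6 fast=9: a[fast]=8≠a[slow]=7 write a[7]=8, slow++,fast++
slow=7 fast=10: a[fast]=10≠a[slow]=8 write a[8]=10, slow++,fast++

slow=8, fast=11, prefix=[1, 2, 4, 5, 6, 7, 8, 10]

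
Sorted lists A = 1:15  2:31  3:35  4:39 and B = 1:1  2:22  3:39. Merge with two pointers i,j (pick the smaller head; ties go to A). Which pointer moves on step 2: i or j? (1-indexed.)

i=1 j=1: A[i]=15>B[j]=1 take 1, j++
i=1 j=2: A[i]=15<=B[j]=22 take 15, i++

i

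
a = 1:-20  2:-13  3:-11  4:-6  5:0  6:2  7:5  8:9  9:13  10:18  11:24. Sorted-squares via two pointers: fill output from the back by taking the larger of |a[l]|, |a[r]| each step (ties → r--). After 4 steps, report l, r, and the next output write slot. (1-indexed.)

l=1 r=11: |-20|<=|24| out[11]=576, r--
l=1 r=10: |-20|>|18| out[10]=400, l++
l=2 r=10: |-13|<=|18| out[9]=324, r--
l=2 r=9: |-13|<=|13| out[8]=169, r--

l=2, r=8, next write slot=7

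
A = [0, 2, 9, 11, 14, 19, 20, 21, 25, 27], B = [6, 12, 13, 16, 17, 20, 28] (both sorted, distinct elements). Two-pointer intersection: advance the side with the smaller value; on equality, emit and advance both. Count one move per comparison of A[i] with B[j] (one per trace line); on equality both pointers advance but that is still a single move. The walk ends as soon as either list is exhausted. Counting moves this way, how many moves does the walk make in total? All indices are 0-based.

i=0 j=0: 0<6, i++
i=1 j=0: 2<6, i++
i=2 j=0: 9>6, j++
i=2 j=1: 9<12, i++
i=3 j=1: 11<12, i++
i=4 j=1: 14>12, j++
i=4 j=2: 14>13, j++
i=4 j=3: 14<16, i++
i=5 j=3: 19>16, j++
i=5 j=4: 19>17, j++
i=5 j=5: 19<20, i++
i=6 j=5: 20==20 emit, i++,j++
i=7 j=6: 21<28, i++
i=8 j=6: 25<28, i++
i=9 j=6: 27<28, i++

15 moves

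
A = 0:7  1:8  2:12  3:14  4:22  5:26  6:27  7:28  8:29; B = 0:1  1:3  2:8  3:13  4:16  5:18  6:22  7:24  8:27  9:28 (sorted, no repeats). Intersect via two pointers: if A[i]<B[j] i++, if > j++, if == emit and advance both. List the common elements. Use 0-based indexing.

i=0 j=0: 7>1, j++
i=0 j=1: 7>3, j++
i=0 j=2: 7<8, i++
i=1 j=2: 8==8 emit, i++,j++
i=2 j=3: 12<13, i++
i=3 j=3: 14>13, j++
i=3 j=4: 14<16, i++
i=4 j=4: 22>16, j++
i=4 j=5: 22>18, j++
i=4 j=6: 22==22 emit, i++,j++
i=5 j=7: 26>24, j++
i=5 j=8: 26<27, i++
i=6 j=8: 27==27 emit, i++,j++
i=7 j=9: 28==28 emit, i++,j++

intersection = [8, 22, 27, 28]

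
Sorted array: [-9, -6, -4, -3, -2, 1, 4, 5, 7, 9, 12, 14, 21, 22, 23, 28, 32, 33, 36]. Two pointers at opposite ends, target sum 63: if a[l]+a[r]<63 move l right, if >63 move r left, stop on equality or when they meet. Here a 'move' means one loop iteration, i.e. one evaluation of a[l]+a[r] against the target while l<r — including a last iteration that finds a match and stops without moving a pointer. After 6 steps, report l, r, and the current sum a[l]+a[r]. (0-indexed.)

l=0 r=18: -9+36=27 <63, l++
l=1 r=18: -6+36=30 <63, l++
l=2 r=18: -4+36=32 <63, l++
l=3 r=18: -3+36=33 <63, l++
l=4 r=18: -2+36=34 <63, l++
l=5 r=18: 1+36=37 <63, l++

l=6, r=18, sum=40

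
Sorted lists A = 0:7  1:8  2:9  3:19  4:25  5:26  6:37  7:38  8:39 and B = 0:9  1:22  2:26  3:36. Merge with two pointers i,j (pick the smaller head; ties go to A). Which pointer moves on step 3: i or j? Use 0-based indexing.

[i=0,j=0] A[i]=7<=B[j]=9 take 7 → i++
[i=1,j=0] A[i]=8<=B[j]=9 take 8 → i++
[i=2,j=0] A[i]=9<=B[j]=9 take 9 → i++

i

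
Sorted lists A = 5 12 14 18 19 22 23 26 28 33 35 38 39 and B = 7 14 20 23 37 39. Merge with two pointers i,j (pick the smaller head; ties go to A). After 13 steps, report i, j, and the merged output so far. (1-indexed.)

i=10, j=5, merged so far=[5, 7, 12, 14, 14, 18, 19, 20, 22, 23, 23, 26, 28]

i=1 j=1: A[i]=5<=B[j]=7 take 5, i++
i=2 j=1: A[i]=12>B[j]=7 take 7, j++
i=2 j=2: A[i]=12<=B[j]=14 take 12, i++
i=3 j=2: A[i]=14<=B[j]=14 take 14, i++
i=4 j=2: A[i]=18>B[j]=14 take 14, j++
i=4 j=3: A[i]=18<=B[j]=20 take 18, i++
i=5 j=3: A[i]=19<=B[j]=20 take 19, i++
i=6 j=3: A[i]=22>B[j]=20 take 20, j++
i=6 j=4: A[i]=22<=B[j]=23 take 22, i++
i=7 j=4: A[i]=23<=B[j]=23 take 23, i++
i=8 j=4: A[i]=26>B[j]=23 take 23, j++
i=8 j=5: A[i]=26<=B[j]=37 take 26, i++
i=9 j=5: A[i]=28<=B[j]=37 take 28, i++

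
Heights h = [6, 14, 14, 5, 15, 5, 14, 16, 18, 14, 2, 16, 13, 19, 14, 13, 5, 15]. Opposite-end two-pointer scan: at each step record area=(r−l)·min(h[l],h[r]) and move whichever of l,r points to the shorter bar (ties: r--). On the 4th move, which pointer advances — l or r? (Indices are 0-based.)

l

l=0 r=17: min(6,15)*17=102 best=102 *, l++
l=1 r=17: min(14,15)*16=224 best=224 *, l++
l=2 r=17: min(14,15)*15=210 best=224, l++
l=3 r=17: min(5,15)*14=70 best=224, l++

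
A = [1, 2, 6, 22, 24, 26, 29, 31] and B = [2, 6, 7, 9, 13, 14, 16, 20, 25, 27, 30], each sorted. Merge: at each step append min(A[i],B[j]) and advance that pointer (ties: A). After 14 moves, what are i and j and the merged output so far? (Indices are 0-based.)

[i=0,j=0] A[i]=1<=B[j]=2 take 1 → i++
[i=1,j=0] A[i]=2<=B[j]=2 take 2 → i++
[i=2,j=0] A[i]=6>B[j]=2 take 2 → j++
[i=2,j=1] A[i]=6<=B[j]=6 take 6 → i++
[i=3,j=1] A[i]=22>B[j]=6 take 6 → j++
[i=3,j=2] A[i]=22>B[j]=7 take 7 → j++
[i=3,j=3] A[i]=22>B[j]=9 take 9 → j++
[i=3,j=4] A[i]=22>B[j]=13 take 13 → j++
[i=3,j=5] A[i]=22>B[j]=14 take 14 → j++
[i=3,j=6] A[i]=22>B[j]=16 take 16 → j++
[i=3,j=7] A[i]=22>B[j]=20 take 20 → j++
[i=3,j=8] A[i]=22<=B[j]=25 take 22 → i++
[i=4,j=8] A[i]=24<=B[j]=25 take 24 → i++
[i=5,j=8] A[i]=26>B[j]=25 take 25 → j++

i=5, j=9, merged so far=[1, 2, 2, 6, 6, 7, 9, 13, 14, 16, 20, 22, 24, 25]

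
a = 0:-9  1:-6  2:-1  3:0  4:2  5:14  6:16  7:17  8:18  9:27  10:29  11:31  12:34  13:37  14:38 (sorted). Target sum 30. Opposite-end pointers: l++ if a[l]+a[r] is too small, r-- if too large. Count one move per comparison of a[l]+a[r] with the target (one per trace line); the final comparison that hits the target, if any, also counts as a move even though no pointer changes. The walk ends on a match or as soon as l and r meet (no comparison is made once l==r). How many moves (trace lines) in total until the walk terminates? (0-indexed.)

6 moves

[0,14] -9+38=29 <30 → l++
[1,14] -6+38=32 >30 → r--
[1,13] -6+37=31 >30 → r--
[1,12] -6+34=28 <30 → l++
[2,12] -1+34=33 >30 → r--
[2,11] -1+31=30 → found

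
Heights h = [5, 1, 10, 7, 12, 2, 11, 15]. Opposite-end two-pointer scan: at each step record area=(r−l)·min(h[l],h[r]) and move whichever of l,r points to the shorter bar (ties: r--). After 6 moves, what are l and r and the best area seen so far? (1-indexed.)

l=7, r=8, best area=50

l=1 r=8: min(5,15)*7=35 best=35 *, l++
l=2 r=8: min(1,15)*6=6 best=35, l++
l=3 r=8: min(10,15)*5=50 best=50 *, l++
l=4 r=8: min(7,15)*4=28 best=50, l++
l=5 r=8: min(12,15)*3=36 best=50, l++
l=6 r=8: min(2,15)*2=4 best=50, l++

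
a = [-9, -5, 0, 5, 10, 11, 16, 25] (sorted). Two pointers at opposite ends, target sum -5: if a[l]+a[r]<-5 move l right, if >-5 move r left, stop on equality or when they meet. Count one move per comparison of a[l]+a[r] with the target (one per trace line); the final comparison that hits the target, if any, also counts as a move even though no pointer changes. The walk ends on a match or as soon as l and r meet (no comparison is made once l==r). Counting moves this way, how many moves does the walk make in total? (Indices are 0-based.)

7 moves

[0,7] -9+25=16 >-5 → r--
[0,6] -9+16=7 >-5 → r--
[0,5] -9+11=2 >-5 → r--
[0,4] -9+10=1 >-5 → r--
[0,3] -9+5=-4 >-5 → r--
[0,2] -9+0=-9 <-5 → l++
[1,2] -5+0=-5 → found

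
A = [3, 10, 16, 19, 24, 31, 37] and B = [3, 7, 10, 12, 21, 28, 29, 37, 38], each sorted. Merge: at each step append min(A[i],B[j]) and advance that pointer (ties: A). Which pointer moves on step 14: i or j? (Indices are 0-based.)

i

i=0 j=0: A[i]=3<=B[j]=3 take 3, i++
i=1 j=0: A[i]=10>B[j]=3 take 3, j++
i=1 j=1: A[i]=10>B[j]=7 take 7, j++
i=1 j=2: A[i]=10<=B[j]=10 take 10, i++
i=2 j=2: A[i]=16>B[j]=10 take 10, j++
i=2 j=3: A[i]=16>B[j]=12 take 12, j++
i=2 j=4: A[i]=16<=B[j]=21 take 16, i++
i=3 j=4: A[i]=19<=B[j]=21 take 19, i++
i=4 j=4: A[i]=24>B[j]=21 take 21, j++
i=4 j=5: A[i]=24<=B[j]=28 take 24, i++
i=5 j=5: A[i]=31>B[j]=28 take 28, j++
i=5 j=6: A[i]=31>B[j]=29 take 29, j++
i=5 j=7: A[i]=31<=B[j]=37 take 31, i++
i=6 j=7: A[i]=37<=B[j]=37 take 37, i++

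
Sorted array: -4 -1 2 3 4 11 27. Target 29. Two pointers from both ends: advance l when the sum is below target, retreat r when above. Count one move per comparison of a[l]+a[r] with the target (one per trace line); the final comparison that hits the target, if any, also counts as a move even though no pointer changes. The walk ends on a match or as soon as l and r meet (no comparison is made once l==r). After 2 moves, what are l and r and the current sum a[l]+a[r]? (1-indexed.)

l=1 r=7: -4+27=23 <29, l++
l=2 r=7: -1+27=26 <29, l++

l=3, r=7, sum=29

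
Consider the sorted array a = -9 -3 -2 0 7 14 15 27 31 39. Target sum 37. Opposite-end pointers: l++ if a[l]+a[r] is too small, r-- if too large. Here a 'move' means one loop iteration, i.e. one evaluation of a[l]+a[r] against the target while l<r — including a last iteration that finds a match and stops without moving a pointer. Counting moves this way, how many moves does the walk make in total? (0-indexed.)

3 moves

[0,9] -9+39=30 <37 → l++
[1,9] -3+39=36 <37 → l++
[2,9] -2+39=37 → found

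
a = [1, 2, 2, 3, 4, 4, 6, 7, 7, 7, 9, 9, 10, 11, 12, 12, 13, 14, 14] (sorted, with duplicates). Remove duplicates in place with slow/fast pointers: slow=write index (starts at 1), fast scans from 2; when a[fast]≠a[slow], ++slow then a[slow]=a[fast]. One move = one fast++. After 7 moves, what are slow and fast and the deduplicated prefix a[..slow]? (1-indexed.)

slow=6, fast=9, prefix=[1, 2, 3, 4, 6, 7]

slow=1 fast=2: a[fast]=2≠a[slow]=1 write a[2]=2, slow++,fast++
slow=2 fast=3: a[fast]=2=a[slow] dup, fast++
slow=2 fast=4: a[fast]=3≠a[slow]=2 write a[3]=3, slow++,fast++
slow=3 fast=5: a[fast]=4≠a[slow]=3 write a[4]=4, slow++,fast++
slow=4 fast=6: a[fast]=4=a[slow] dup, fast++
slow=4 fast=7: a[fast]=6≠a[slow]=4 write a[5]=6, slow++,fast++
slow=5 fast=8: a[fast]=7≠a[slow]=6 write a[6]=7, slow++,fast++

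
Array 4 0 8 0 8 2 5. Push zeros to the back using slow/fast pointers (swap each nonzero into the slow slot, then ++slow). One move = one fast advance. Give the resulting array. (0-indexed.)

[4, 8, 8, 2, 5, 0, 0]

slow=0 fast=0: a[fast]=4≠0 swap→a[0]=4, slow++,fast++
slow=1 fast=1: a[fast]=0, fast++
slow=1 fast=2: a[fast]=8≠0 swap→a[1]=8, slow++,fast++
slow=2 fast=3: a[fast]=0, fast++
slow=2 fast=4: a[fast]=8≠0 swap→a[2]=8, slow++,fast++
slow=3 fast=5: a[fast]=2≠0 swap→a[3]=2, slow++,fast++
slow=4 fast=6: a[fast]=5≠0 swap→a[4]=5, slow++,fast++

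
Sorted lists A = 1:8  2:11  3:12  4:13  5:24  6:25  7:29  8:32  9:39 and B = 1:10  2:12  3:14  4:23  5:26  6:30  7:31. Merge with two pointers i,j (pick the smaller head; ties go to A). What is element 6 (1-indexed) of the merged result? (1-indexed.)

merged[6] = 13

[i=1,j=1] A[i]=8<=B[j]=10 take 8 → i++
[i=2,j=1] A[i]=11>B[j]=10 take 10 → j++
[i=2,j=2] A[i]=11<=B[j]=12 take 11 → i++
[i=3,j=2] A[i]=12<=B[j]=12 take 12 → i++
[i=4,j=2] A[i]=13>B[j]=12 take 12 → j++
[i=4,j=3] A[i]=13<=B[j]=14 take 13 → i++
[i=5,j=3] A[i]=24>B[j]=14 take 14 → j++
[i=5,j=4] A[i]=24>B[j]=23 take 23 → j++
[i=5,j=5] A[i]=24<=B[j]=26 take 24 → i++
[i=6,j=5] A[i]=25<=B[j]=26 take 25 → i++
[i=7,j=5] A[i]=29>B[j]=26 take 26 → j++
[i=7,j=6] A[i]=29<=B[j]=30 take 29 → i++
[i=8,j=6] A[i]=32>B[j]=30 take 30 → j++
[i=8,j=7] A[i]=32>B[j]=31 take 31 → j++
[i=8,j=8] B done, take A[i]=32 → i++
[i=9,j=8] B done, take A[i]=39 → i++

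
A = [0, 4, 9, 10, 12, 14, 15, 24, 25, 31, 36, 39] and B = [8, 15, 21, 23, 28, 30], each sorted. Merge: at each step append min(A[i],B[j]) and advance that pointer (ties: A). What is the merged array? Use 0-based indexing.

[0, 4, 8, 9, 10, 12, 14, 15, 15, 21, 23, 24, 25, 28, 30, 31, 36, 39]

[i=0,j=0] A[i]=0<=B[j]=8 take 0 → i++
[i=1,j=0] A[i]=4<=B[j]=8 take 4 → i++
[i=2,j=0] A[i]=9>B[j]=8 take 8 → j++
[i=2,j=1] A[i]=9<=B[j]=15 take 9 → i++
[i=3,j=1] A[i]=10<=B[j]=15 take 10 → i++
[i=4,j=1] A[i]=12<=B[j]=15 take 12 → i++
[i=5,j=1] A[i]=14<=B[j]=15 take 14 → i++
[i=6,j=1] A[i]=15<=B[j]=15 take 15 → i++
[i=7,j=1] A[i]=24>B[j]=15 take 15 → j++
[i=7,j=2] A[i]=24>B[j]=21 take 21 → j++
[i=7,j=3] A[i]=24>B[j]=23 take 23 → j++
[i=7,j=4] A[i]=24<=B[j]=28 take 24 → i++
[i=8,j=4] A[i]=25<=B[j]=28 take 25 → i++
[i=9,j=4] A[i]=31>B[j]=28 take 28 → j++
[i=9,j=5] A[i]=31>B[j]=30 take 30 → j++
[i=9,j=6] B done, take A[i]=31 → i++
[i=10,j=6] B done, take A[i]=36 → i++
[i=11,j=6] B done, take A[i]=39 → i++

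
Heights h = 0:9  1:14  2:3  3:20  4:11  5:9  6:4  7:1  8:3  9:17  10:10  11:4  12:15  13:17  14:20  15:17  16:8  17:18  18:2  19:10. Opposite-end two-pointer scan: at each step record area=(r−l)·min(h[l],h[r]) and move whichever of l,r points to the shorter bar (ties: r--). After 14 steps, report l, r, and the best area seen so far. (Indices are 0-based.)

[0,19] min(9,10)*19=171 best=171 * → l++
[1,19] min(14,10)*18=180 best=180 * → r--
[1,18] min(14,2)*17=34 best=180 → r--
[1,17] min(14,18)*16=224 best=224 * → l++
[2,17] min(3,18)*15=45 best=224 → l++
[3,17] min(20,18)*14=252 best=252 * → r--
[3,16] min(20,8)*13=104 best=252 → r--
[3,15] min(20,17)*12=204 best=252 → r--
[3,14] min(20,20)*11=220 best=252 → r--
[3,13] min(20,17)*10=170 best=252 → r--
[3,12] min(20,15)*9=135 best=252 → r--
[3,11] min(20,4)*8=32 best=252 → r--
[3,10] min(20,10)*7=70 best=252 → r--
[3,9] min(20,17)*6=102 best=252 → r--

l=3, r=8, best area=252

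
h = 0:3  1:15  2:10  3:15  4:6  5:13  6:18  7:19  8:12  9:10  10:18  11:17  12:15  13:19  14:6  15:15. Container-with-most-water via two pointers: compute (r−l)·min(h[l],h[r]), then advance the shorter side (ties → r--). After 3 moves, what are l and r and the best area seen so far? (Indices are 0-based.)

l=1, r=13, best area=210

l=0 r=15: min(3,15)*15=45 best=45 *, l++
l=1 r=15: min(15,15)*14=210 best=210 *, r--
l=1 r=14: min(15,6)*13=78 best=210, r--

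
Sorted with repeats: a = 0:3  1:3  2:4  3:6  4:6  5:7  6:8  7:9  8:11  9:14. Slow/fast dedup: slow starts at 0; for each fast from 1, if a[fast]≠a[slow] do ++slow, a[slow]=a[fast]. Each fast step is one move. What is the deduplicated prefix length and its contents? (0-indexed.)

slow=0 fast=1: a[fast]=3=a[slow] dup, fast++
slow=0 fast=2: a[fast]=4≠a[slow]=3 write a[1]=4, slow++,fast++
slow=1 fast=3: a[fast]=6≠a[slow]=4 write a[2]=6, slow++,fast++
slow=2 fast=4: a[fast]=6=a[slow] dup, fast++
slow=2 fast=5: a[fast]=7≠a[slow]=6 write a[3]=7, slow++,fast++
slow=3 fast=6: a[fast]=8≠a[slow]=7 write a[4]=8, slow++,fast++
slow=4 fast=7: a[fast]=9≠a[slow]=8 write a[5]=9, slow++,fast++
slow=5 fast=8: a[fast]=11≠a[slow]=9 write a[6]=11, slow++,fast++
slow=6 fast=9: a[fast]=14≠a[slow]=11 write a[7]=14, slow++,fast++

length 8; prefix = [3, 4, 6, 7, 8, 9, 11, 14]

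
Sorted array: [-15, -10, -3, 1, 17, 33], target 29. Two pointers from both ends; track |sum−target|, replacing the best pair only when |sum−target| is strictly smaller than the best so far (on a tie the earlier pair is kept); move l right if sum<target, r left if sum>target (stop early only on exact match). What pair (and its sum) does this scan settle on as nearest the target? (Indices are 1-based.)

pair (-3, 33) with sum 30 (|Δ|=1)

l=1 r=6: -15+33=18 d=11 *, l++
l=2 r=6: -10+33=23 d=6 *, l++
l=3 r=6: -3+33=30 d=1 *, r--
l=3 r=5: -3+17=14 d=15, l++
l=4 r=5: 1+17=18 d=11, l++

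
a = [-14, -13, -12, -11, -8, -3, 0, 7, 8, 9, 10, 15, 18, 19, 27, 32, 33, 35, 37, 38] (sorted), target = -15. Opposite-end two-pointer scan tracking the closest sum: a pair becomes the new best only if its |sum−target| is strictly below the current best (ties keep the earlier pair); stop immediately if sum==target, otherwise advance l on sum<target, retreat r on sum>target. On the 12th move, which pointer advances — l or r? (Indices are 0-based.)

r

[0,19] -14+38=24 d=39 * → r--
[0,18] -14+37=23 d=38 * → r--
[0,17] -14+35=21 d=36 * → r--
[0,16] -14+33=19 d=34 * → r--
[0,15] -14+32=18 d=33 * → r--
[0,14] -14+27=13 d=28 * → r--
[0,13] -14+19=5 d=20 * → r--
[0,12] -14+18=4 d=19 * → r--
[0,11] -14+15=1 d=16 * → r--
[0,10] -14+10=-4 d=11 * → r--
[0,9] -14+9=-5 d=10 * → r--
[0,8] -14+8=-6 d=9 * → r--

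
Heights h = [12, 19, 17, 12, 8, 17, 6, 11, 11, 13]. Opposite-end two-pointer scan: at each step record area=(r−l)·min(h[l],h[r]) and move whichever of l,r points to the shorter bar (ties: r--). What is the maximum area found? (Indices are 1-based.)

[1,10] min(12,13)*9=108 best=108 * → l++
[2,10] min(19,13)*8=104 best=108 → r--
[2,9] min(19,11)*7=77 best=108 → r--
[2,8] min(19,11)*6=66 best=108 → r--
[2,7] min(19,6)*5=30 best=108 → r--
[2,6] min(19,17)*4=68 best=108 → r--
[2,5] min(19,8)*3=24 best=108 → r--
[2,4] min(19,12)*2=24 best=108 → r--
[2,3] min(19,17)*1=17 best=108 → r--

max area = 108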